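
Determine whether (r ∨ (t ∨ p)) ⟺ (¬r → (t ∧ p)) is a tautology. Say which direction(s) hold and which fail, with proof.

The forward direction fails; the converse holds.

(→) This fails. Under p = T, r = F, t = F, the left side is true but the right side is false.

(←) Assume the antecedent. If p is true, r ∨ (t ∨ p) reduces to true regardless of the other variables. If p is false, the antecedent forces (p = F, r = T, t = F) or (p = F, r = T, t = T), and r ∨ (t ∨ p) holds there. Either way r ∨ (t ∨ p) holds.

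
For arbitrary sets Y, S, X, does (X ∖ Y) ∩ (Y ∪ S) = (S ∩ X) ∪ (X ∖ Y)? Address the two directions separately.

(⟹) Let x ∈ (X ∖ Y) ∩ (Y ∪ S). Then x ∈ S ∩ X and x ∉ Y, from which x ∈ (S ∩ X) ∪ (X ∖ Y).

(⟸) This inclusion fails. Take Y = ∅, S = ∅, X = {1}; then 1 ∈ (S ∩ X) ∪ (X ∖ Y) but 1 ∉ (X ∖ Y) ∩ (Y ∪ S).

Only the forward inclusion holds.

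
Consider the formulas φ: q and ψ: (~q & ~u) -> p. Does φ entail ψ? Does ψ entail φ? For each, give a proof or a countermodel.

Only the forward implication holds.

Forward direction. Assume the antecedent. If q is true, (~q & ~u) -> p reduces to true regardless of the other variables. If q is false, the antecedent cannot hold. Either way (~q & ~u) -> p holds.

Converse. This fails. Under q = F, u = T, p = F, the left side is false but the right side is true.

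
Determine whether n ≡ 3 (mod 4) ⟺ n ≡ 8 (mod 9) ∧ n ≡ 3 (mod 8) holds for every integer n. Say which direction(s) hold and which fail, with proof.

Not equivalent: only (⇐) holds.

Forward direction. This fails: n = 3 gives 3 ≡ 3 (mod 4) but 3 ≡ 3 (mod 9), so the conjunction on the right does not hold.

Converse. If n ≡ 8 (mod 9) and n ≡ 3 (mod 8), then by the Chinese remainder theorem n ≡ 35 (mod 72). Since 35 ≡ 3 (mod 4) and 4 ∣ 72, we get n ≡ 3 (mod 4).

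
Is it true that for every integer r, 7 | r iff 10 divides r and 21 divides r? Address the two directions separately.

[⇒] This fails: take r = 7. Certainly 7 ∣ 7, but 10 ∤ 7.

[⇐] Suppose 10 ∣ r and 21 ∣ r. Any common multiple of 10 and 21 is a multiple of their lcm; here gcd(10, 21) = 1, so lcm(10, 21) = 10·21 = 210, so 210 ∣ r. Since 7 ∣ 210, it follows that 7 ∣ r.

The forward direction fails; the converse holds.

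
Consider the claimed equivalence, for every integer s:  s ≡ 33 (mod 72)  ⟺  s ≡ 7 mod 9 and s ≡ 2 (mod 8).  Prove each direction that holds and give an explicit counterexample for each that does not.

Neither direction holds.

[⇒] This fails: s = 33 gives 33 ≡ 33 (mod 72) but 33 ≡ 6 (mod 9), so the conjunction on the right does not hold.

[⇐] This fails: s = 34 satisfies both congruences on the right (34 ≡ 7 mod 9 and 34 ≡ 2 mod 8) yet 34 ≡ 34 (mod 72), not 33.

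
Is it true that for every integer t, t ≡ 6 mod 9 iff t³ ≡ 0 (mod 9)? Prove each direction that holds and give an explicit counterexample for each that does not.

(⇒) Suppose t ≡ 6 mod 9. Write t = 9j + 6. Then (9j + 6)³ = 729j³ + 1458j² + 972j + 216 = 9(81j³ + 162j² + 108j + 24) + 0, so t³ ≡ 0 (mod 9).

(⇐) This fails: take t = 0. Then 0³ = 0 ≡ 0 (mod 9), yet 0 ≡ 0 (mod 9), not 6.

Only the forward direction holds.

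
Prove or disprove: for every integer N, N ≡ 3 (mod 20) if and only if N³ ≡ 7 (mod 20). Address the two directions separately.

(⟹) Suppose N ≡ 3 (mod 20). Write N = 20j + 3. Then (20j + 3)³ = 8000j³ + 3600j² + 540j + 27 = 20(400j³ + 180j² + 27j + 1) + 7, so N³ ≡ 7 (mod 20).

(⟸) Conversely, suppose N³ ≡ 7 (mod 20). The only residue r in {0, …, 19} with r³ ≡ 7 (mod 20) is r = 3, so N ≡ 3 (mod 20).

Both implications hold.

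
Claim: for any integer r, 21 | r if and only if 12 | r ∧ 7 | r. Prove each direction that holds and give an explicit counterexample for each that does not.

(→) This fails: take r = 21. Certainly 21 ∣ 21, but 12 ∤ 21.

(←) Suppose 12 ∣ r and 7 ∣ r. Any common multiple of 12 and 7 is a multiple of their lcm; here gcd(12, 7) = 1, so lcm(12, 7) = 12·7 = 84, so 84 ∣ r. Since 21 ∣ 84, it follows that 21 ∣ r.

Only the converse holds.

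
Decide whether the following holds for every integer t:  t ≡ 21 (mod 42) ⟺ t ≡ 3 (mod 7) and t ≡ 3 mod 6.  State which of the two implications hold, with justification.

(→) This fails: t = 21 gives 21 ≡ 21 (mod 42) but 21 ≡ 0 (mod 7), so the conjunction on the right does not hold.

(←) This fails: t = 3 satisfies both congruences on the right (3 ≡ 3 mod 7 and 3 ≡ 3 mod 6) yet 3 ≡ 3 (mod 42), not 21.

Neither implication holds.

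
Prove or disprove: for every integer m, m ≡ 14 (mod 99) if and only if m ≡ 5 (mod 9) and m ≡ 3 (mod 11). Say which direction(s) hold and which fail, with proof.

The biconditional holds.

Forward direction. Suppose m ≡ 14 (mod 99); write m = 99j + 14. Since 9 ∣ 99, reducing mod 9 gives m ≡ 14 ≡ 5 (mod 9); since 11 ∣ 99, reducing mod 11 gives m ≡ 14 ≡ 3 (mod 11).

Converse. If m ≡ 5 (mod 9) and m ≡ 3 (mod 11), then by the Chinese remainder theorem m ≡ 14 (mod 99). This is exactly m ≡ 14 (mod 99).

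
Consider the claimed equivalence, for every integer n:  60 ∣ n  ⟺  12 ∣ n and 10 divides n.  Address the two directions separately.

Forward direction. If 60 ∣ n, write n = 60q. Since 60 = 5·12, n = 12·(5q), so 12 ∣ n; and since 60 = 6·10, n = 10·(6q), so 10 ∣ n.

Converse. Suppose 12 ∣ n and 10 ∣ n. Any common multiple of 12 and 10 is a multiple of their lcm; here lcm(12, 10) = 12·10/gcd(12, 10) = 120/2 = 60, so 60 ∣ n.

Equivalent; both directions hold.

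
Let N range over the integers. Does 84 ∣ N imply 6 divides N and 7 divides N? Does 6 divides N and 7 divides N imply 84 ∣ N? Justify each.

(→) If 84 ∣ N, write N = 84q. Since 84 = 14·6, N = 6·(14q), so 6 ∣ N; and since 84 = 12·7, N = 7·(12q), so 7 ∣ N.

(←) This fails: take N = 42. Both 6 ∣ 42 and 7 ∣ 42, yet 42 is not a multiple of 84 (since 42 = 0·84 + 42), so 84 ∤ 42.

Not equivalent: only (⇒) holds.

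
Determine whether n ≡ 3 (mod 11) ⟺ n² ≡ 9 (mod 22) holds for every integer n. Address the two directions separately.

[⇒] This fails: take n = 14. Then 14 ≡ 3 (mod 11), but 14² = 196 ≡ 20 (mod 22), not 9.

[⇐] This fails: take n = 19. Then 19² = 361 ≡ 9 (mod 22), yet 19 ≡ 8 (mod 11), not 3.

Both directions fail.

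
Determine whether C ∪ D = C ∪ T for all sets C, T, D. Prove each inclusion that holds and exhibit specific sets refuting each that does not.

Neither inclusion holds.

Forward inclusion. This inclusion fails. Take C = ∅, T = ∅, D = {1}; then 1 ∈ C ∪ D but 1 ∉ C ∪ T.

Reverse inclusion. This inclusion fails. Take C = ∅, T = {1}, D = ∅; then 1 ∈ C ∪ T but 1 ∉ C ∪ D.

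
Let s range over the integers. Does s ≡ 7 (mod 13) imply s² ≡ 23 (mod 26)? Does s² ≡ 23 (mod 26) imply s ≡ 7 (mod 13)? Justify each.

(→) This fails: take s = 20. Then 20 ≡ 7 (mod 13), but 20² = 400 ≡ 10 (mod 26), not 23.

(←) This fails: take s = 19. Then 19² = 361 ≡ 23 (mod 26), yet 19 ≡ 6 (mod 13), not 7.

Neither implication holds.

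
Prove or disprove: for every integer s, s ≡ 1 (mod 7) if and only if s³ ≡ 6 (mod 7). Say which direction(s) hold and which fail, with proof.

Neither implication holds.

[⇒] This fails: take s = 1. Then 1 ≡ 1 (mod 7), but 1³ = 1 ≡ 1 (mod 7), not 6.

[⇐] This fails: take s = 3. Then 3³ = 27 ≡ 6 (mod 7), yet 3 ≡ 3 (mod 7), not 1.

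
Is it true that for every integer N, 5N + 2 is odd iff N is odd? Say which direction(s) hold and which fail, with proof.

The biconditional holds.

Forward direction. Suppose 5N + 2 is odd. Since 5 is odd, 5N and N have the same parity, so 5N + 2 ≡ N + 2 (mod 2). As 2 is even, 5N + 2 is odd exactly when N is odd. Thus N is odd.

Converse. Suppose N is odd; write N = 2j + 1. Then 5N + 2 = 5·(2j + 1) + 2 = 2·5j + 7, which is odd.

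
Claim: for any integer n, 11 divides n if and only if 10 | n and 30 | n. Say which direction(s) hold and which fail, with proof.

(⇒) This fails: take n = 11. Certainly 11 ∣ 11, but 10 ∤ 11.

(⇐) This fails: take n = 30. Both 10 ∣ 30 and 30 ∣ 30, yet 30 is not a multiple of 11 (since 30 = 2·11 + 8), so 11 ∤ 30.

(⇒) fails and (⇐) fails.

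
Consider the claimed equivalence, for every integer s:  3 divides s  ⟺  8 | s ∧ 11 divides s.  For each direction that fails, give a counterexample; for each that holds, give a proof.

(⇒) This fails: take s = 3. Certainly 3 ∣ 3, but 8 ∤ 3.

(⇐) This fails: take s = 88. Both 8 ∣ 88 and 11 ∣ 88, yet 88 is not a multiple of 3 (since 88 = 29·3 + 1), so 3 ∤ 88.

(⇒) fails and (⇐) fails.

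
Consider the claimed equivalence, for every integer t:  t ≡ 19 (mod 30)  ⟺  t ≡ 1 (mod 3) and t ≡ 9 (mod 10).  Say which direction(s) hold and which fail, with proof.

(→) Suppose t ≡ 19 (mod 30); write t = 30j + 19. Since 3 ∣ 30, reducing mod 3 gives t ≡ 19 ≡ 1 (mod 3); since 10 ∣ 30, reducing mod 10 gives t ≡ 19 ≡ 9 (mod 10).

(←) Conversely, if t ≡ 1 (mod 3) and t ≡ 9 (mod 10), then by the Chinese remainder theorem t ≡ 19 (mod 30). This is exactly t ≡ 19 (mod 30).

Both implications hold.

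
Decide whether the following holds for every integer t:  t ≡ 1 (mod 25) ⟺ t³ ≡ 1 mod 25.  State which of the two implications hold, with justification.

[⇒] Suppose t ≡ 1 (mod 25). Write t = 25j + 1. Then (25j + 1)³ = 15625j³ + 1875j² + 75j + 1 = 25(625j³ + 75j² + 3j) + 1, so t³ ≡ 1 (mod 25).

[⇐] Conversely, suppose t³ ≡ 1 (mod 25). The only residue r in {0, …, 24} with r³ ≡ 1 (mod 25) is r = 1, so t ≡ 1 (mod 25).

Both implications hold.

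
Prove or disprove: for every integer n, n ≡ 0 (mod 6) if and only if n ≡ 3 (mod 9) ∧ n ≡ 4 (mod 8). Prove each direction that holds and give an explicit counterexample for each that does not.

Not equivalent: only (⇐) holds.

(⇐) If n ≡ 3 (mod 9) and n ≡ 4 (mod 8), then by the Chinese remainder theorem n ≡ 12 (mod 72). Since 12 ≡ 0 (mod 6) and 6 ∣ 72, we get n ≡ 0 (mod 6).

(⇒) This fails: n = 0 gives 0 ≡ 0 (mod 6) but 0 ≡ 0 (mod 9), so the conjunction on the right does not hold.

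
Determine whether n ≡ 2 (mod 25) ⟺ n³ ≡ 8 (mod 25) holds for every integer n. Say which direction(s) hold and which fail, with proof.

Both implications hold.

(⇐) Suppose n³ ≡ 8 (mod 25). The only residue r in {0, …, 24} with r³ ≡ 8 (mod 25) is r = 2, so n ≡ 2 (mod 25).

(⇒) Suppose n ≡ 2 (mod 25). Write n = 25j + 2. Then (25j + 2)³ = 15625j³ + 3750j² + 300j + 8 = 25(625j³ + 150j² + 12j) + 8, so n³ ≡ 8 (mod 25).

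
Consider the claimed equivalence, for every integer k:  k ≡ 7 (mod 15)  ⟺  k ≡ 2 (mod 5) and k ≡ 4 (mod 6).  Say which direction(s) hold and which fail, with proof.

Only the converse holds.

(⟸) If k ≡ 2 (mod 5) and k ≡ 4 (mod 6), then by the Chinese remainder theorem k ≡ 22 (mod 30). Since 22 ≡ 7 (mod 15) and 15 ∣ 30, we get k ≡ 7 (mod 15).

(⟹) This fails: k = 7 gives 7 ≡ 7 (mod 15) but 7 ≡ 1 (mod 6), so the conjunction on the right does not hold.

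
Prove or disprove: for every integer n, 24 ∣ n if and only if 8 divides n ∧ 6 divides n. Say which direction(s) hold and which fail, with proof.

Both directions hold; the statement is true.

(→) If 24 ∣ n, write n = 24q. Since 24 = 3·8, n = 8·(3q), so 8 ∣ n; and since 24 = 4·6, n = 6·(4q), so 6 ∣ n.

(←) Suppose 8 ∣ n and 6 ∣ n. Any common multiple of 8 and 6 is a multiple of their lcm; here lcm(8, 6) = 8·6/gcd(8, 6) = 48/2 = 24, so 24 ∣ n.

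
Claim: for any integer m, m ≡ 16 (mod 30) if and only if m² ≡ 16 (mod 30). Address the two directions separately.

(→) Suppose m ≡ 16 (mod 30). Write m = 30j + 16. Then (30j + 16)² = 900j² + 960j + 256 = 30(30j² + 32j + 8) + 16, so m² ≡ 16 (mod 30).

(←) This fails: take m = 4. Then 4² = 16 ≡ 16 (mod 30), yet 4 ≡ 4 (mod 30), not 16.

The forward direction holds; the converse fails.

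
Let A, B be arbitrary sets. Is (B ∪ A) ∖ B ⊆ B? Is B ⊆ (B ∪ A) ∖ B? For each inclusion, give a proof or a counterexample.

(⊆) This inclusion fails. Take A = {1}, B = ∅; then 1 ∈ (B ∪ A) ∖ B but 1 ∉ B.

(⊇) This inclusion fails. Take A = ∅, B = {1}; then 1 ∈ B but 1 ∉ (B ∪ A) ∖ B.

Both inclusions fail.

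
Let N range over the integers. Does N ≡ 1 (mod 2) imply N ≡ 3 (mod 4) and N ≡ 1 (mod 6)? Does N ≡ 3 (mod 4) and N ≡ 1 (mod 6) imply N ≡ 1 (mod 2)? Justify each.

(⇒) fails; (⇐) holds.

(→) This fails: N = 1 gives 1 ≡ 1 (mod 2) but 1 ≡ 1 (mod 4), so the conjunction on the right does not hold.

(←) Conversely, if N ≡ 3 (mod 4) and N ≡ 1 (mod 6), then by the Chinese remainder theorem N ≡ 7 (mod 12). Since 7 ≡ 1 (mod 2) and 2 ∣ 12, we get N ≡ 1 (mod 2).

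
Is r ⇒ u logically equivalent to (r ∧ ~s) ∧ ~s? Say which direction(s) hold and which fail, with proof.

Both directions fail.

(⇒) This fails. Under r = F, u = F, s = F, the left side is true but the right side is false.

(⇐) This fails. Under r = T, u = F, s = F, the left side is false but the right side is true.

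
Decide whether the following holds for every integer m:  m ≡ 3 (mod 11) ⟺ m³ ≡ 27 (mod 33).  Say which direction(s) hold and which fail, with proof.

The forward direction fails; the converse holds.

Forward direction. This fails: take m = 14. Then 14 ≡ 3 (mod 11), but 14³ = 2744 ≡ 5 (mod 33), not 27.

Converse. The residues r modulo 33 with r³ ≡ 27 (mod 33) are exactly {3}, and each is ≡ 3 (mod 11).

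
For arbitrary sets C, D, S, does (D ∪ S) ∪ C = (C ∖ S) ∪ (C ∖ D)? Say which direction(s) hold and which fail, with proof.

The sets are not equal: only the reverse inclusion holds.

(⊆) This inclusion fails. Take C = ∅, D = {1}, S = ∅; then 1 ∈ (D ∪ S) ∪ C but 1 ∉ (C ∖ S) ∪ (C ∖ D).

(⊇) Let x ∈ (C ∖ S) ∪ (C ∖ D). Then either x ∈ C and x ∉ D, S; or x ∈ C ∩ D and x ∉ S; or x ∈ C ∩ S and x ∉ D. In each case x ∈ (D ∪ S) ∪ C, so (C ∖ S) ∪ (C ∖ D) ⊆ (D ∪ S) ∪ C.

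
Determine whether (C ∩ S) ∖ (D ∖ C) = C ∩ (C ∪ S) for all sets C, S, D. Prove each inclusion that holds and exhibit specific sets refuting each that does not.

Only the forward inclusion holds.

(⊆) Let x ∈ (C ∩ S) ∖ (D ∖ C). Then either x ∈ C ∩ S and x ∉ D; or x ∈ C ∩ S ∩ D. In each case x ∈ C ∩ (C ∪ S), so (C ∩ S) ∖ (D ∖ C) ⊆ C ∩ (C ∪ S).

(⊇) This inclusion fails. Take C = {1}, S = ∅, D = ∅; then 1 ∈ C ∩ (C ∪ S) but 1 ∉ (C ∩ S) ∖ (D ∖ C).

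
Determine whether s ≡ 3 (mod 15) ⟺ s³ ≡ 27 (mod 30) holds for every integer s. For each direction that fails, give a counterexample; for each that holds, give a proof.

Forward direction. This fails: take s = 18. Then 18 ≡ 3 (mod 15), but 18³ = 5832 ≡ 12 (mod 30), not 27.

Converse. The residues r modulo 30 with r³ ≡ 27 (mod 30) are exactly {3}, and each is ≡ 3 (mod 15).

Only the converse holds.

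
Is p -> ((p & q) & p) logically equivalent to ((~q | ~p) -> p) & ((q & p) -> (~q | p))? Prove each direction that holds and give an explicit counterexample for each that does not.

Neither implication holds.

(→) This fails. Under q = F, p = F, the left side is true but the right side is false.

(←) This fails. Under q = F, p = T, the left side is false but the right side is true.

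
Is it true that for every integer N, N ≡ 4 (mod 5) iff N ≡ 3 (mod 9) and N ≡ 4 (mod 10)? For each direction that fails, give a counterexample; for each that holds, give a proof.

The forward direction fails; the converse holds.

[⇒] This fails: N = 64 gives 64 ≡ 4 (mod 5) but 64 ≡ 1 (mod 9), so the conjunction on the right does not hold.

[⇐] Conversely, if N ≡ 3 (mod 9) and N ≡ 4 (mod 10), then by the Chinese remainder theorem N ≡ 84 (mod 90). Since 84 ≡ 4 (mod 5) and 5 ∣ 90, we get N ≡ 4 (mod 5).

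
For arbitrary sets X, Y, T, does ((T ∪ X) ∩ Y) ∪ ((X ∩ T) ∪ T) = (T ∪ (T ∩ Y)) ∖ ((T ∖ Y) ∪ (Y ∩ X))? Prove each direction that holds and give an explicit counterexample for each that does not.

(⟹) This inclusion fails. Take X = {1}, Y = {1}, T = ∅; then 1 ∈ ((T ∪ X) ∩ Y) ∪ ((X ∩ T) ∪ T) but 1 ∉ (T ∪ (T ∩ Y)) ∖ ((T ∖ Y) ∪ (Y ∩ X)).

(⟸) Let x ∈ (T ∪ (T ∩ Y)) ∖ ((T ∖ Y) ∪ (Y ∩ X)). Then x ∈ Y ∩ T and x ∉ X, from which x ∈ ((T ∪ X) ∩ Y) ∪ ((X ∩ T) ∪ T).

(⊆) fails; (⊇) holds.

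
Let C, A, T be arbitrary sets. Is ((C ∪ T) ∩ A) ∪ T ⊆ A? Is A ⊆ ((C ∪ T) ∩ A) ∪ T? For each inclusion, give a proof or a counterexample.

Forward inclusion. This inclusion fails. Take C = ∅, A = ∅, T = {1}; then 1 ∈ ((C ∪ T) ∩ A) ∪ T but 1 ∉ A.

Reverse inclusion. This inclusion fails. Take C = ∅, A = {1}, T = ∅; then 1 ∈ A but 1 ∉ ((C ∪ T) ∩ A) ∪ T.

(⊆) fails and (⊇) fails.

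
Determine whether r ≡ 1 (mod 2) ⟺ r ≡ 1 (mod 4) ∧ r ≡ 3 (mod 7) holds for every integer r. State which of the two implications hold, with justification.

Only the converse holds.

(⟸) If r ≡ 1 (mod 4) and r ≡ 3 (mod 7), then by the Chinese remainder theorem r ≡ 17 (mod 28). Since 17 ≡ 1 (mod 2) and 2 ∣ 28, we get r ≡ 1 (mod 2).

(⟹) This fails: r = 1 gives 1 ≡ 1 (mod 2) but 1 ≡ 1 (mod 7), so the conjunction on the right does not hold.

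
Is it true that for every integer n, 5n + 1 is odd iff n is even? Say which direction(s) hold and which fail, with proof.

Equivalent; both directions hold.

Forward direction. Suppose 5n + 1 is odd. Since 5 is odd, 5n and n have the same parity, so 5n + 1 ≡ n + 1 (mod 2). As 1 is odd, 5n + 1 is odd exactly when n is even. Thus n is even.

Converse. Suppose n is even; write n = 2j. Then 5n + 1 = 5·(2j) + 1 = 2·5j + 1, which is odd.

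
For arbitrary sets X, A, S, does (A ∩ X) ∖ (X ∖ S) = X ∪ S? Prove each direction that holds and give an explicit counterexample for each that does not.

Only the forward inclusion holds.

Forward inclusion. Let x ∈ (A ∩ X) ∖ (X ∖ S). Then x ∈ X ∩ A ∩ S, from which x ∈ X ∪ S.

Reverse inclusion. This inclusion fails. Take X = {1}, A = ∅, S = ∅; then 1 ∈ X ∪ S but 1 ∉ (A ∩ X) ∖ (X ∖ S).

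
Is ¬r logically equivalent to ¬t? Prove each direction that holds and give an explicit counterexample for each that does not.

(⇒) This fails. Under r = F, t = T, the left side is true but the right side is false.

(⇐) This fails. Under r = T, t = F, the left side is false but the right side is true.

Neither direction holds.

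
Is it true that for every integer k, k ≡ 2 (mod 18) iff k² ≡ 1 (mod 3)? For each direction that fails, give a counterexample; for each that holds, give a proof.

[⇐] This fails: take k = 1. Then 1² = 1 ≡ 1 (mod 3), yet 1 ≡ 1 (mod 18), not 2.

[⇒] Suppose k ≡ 2 (mod 18). Then k² ≡ 2² = 4 (mod 18), and since 3 ∣ 18, also k² ≡ 1 (mod 3).

Only the forward direction holds.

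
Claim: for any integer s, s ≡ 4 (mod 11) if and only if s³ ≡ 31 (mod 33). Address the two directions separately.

Not equivalent: only (⇐) holds.

(⇒) This fails: take s = 15. Then 15 ≡ 4 (mod 11), but 15³ = 3375 ≡ 9 (mod 33), not 31.

(⇐) Conversely, the residues r modulo 33 with r³ ≡ 31 (mod 33) are exactly {4}, and each is ≡ 4 (mod 11).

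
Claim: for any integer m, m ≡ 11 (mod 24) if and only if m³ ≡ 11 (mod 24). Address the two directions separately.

Both directions hold.

(⇒) Suppose m ≡ 11 (mod 24). Write m = 24j + 11. Then (24j + 11)³ = 13824j³ + 19008j² + 8712j + 1331 = 24(576j³ + 792j² + 363j + 55) + 11, so m³ ≡ 11 (mod 24).

(⇐) Conversely, suppose m³ ≡ 11 (mod 24). The only residue r in {0, …, 23} with r³ ≡ 11 (mod 24) is r = 11, so m ≡ 11 (mod 24).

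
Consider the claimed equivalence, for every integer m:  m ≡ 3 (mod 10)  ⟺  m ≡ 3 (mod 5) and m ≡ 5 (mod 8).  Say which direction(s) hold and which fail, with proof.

Forward direction. This fails: m = 33 gives 33 ≡ 3 (mod 10) but 33 ≡ 1 (mod 8), so the conjunction on the right does not hold.

Converse. If m ≡ 3 (mod 5) and m ≡ 5 (mod 8), then by the Chinese remainder theorem m ≡ 13 (mod 40). Since 13 ≡ 3 (mod 10) and 10 ∣ 40, we get m ≡ 3 (mod 10).

The forward direction fails; the converse holds.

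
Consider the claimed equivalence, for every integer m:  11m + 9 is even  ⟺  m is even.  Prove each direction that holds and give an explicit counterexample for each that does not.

Forward direction. This fails: m = 5 gives 11m + 9 = 64, which is even, but 5 is odd, not even.

Converse. This also fails: m = 4 is even, but 11m + 9 = 53 is odd, not even.

(⇒) fails and (⇐) fails.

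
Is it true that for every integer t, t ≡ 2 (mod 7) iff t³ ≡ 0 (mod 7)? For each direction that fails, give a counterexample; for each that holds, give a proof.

(⇒) This fails: take t = 2. Then 2 ≡ 2 (mod 7), but 2³ = 8 ≡ 1 (mod 7), not 0.

(⇐) This fails: take t = 0. Then 0³ = 0 ≡ 0 (mod 7), yet 0 ≡ 0 (mod 7), not 2.

Both directions fail.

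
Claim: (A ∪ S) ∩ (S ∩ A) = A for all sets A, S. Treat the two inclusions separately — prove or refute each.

Forward inclusion. Let x ∈ (A ∪ S) ∩ (S ∩ A). Then x ∈ A ∩ S, from which x ∈ A.

Reverse inclusion. This inclusion fails. Take A = {1}, S = ∅; then 1 ∈ A but 1 ∉ (A ∪ S) ∩ (S ∩ A).

Only the forward inclusion holds.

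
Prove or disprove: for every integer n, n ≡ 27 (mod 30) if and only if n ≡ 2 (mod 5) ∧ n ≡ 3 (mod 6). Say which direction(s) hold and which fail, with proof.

(→) Suppose n ≡ 27 (mod 30); write n = 30j + 27. Since 5 ∣ 30, reducing mod 5 gives n ≡ 27 ≡ 2 (mod 5); since 6 ∣ 30, reducing mod 6 gives n ≡ 27 ≡ 3 (mod 6).

(←) Conversely, if n ≡ 2 (mod 5) and n ≡ 3 (mod 6), then by the Chinese remainder theorem n ≡ 27 (mod 30). This is exactly n ≡ 27 (mod 30).

The biconditional holds.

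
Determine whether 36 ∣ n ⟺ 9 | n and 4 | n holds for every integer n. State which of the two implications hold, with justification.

Both directions hold.

(→) If 36 ∣ n, write n = 36q. Since 36 = 4·9, n = 9·(4q), so 9 ∣ n; and since 36 = 9·4, n = 4·(9q), so 4 ∣ n.

(←) Suppose 9 ∣ n and 4 ∣ n. Any common multiple of 9 and 4 is a multiple of their lcm; here gcd(9, 4) = 1, so lcm(9, 4) = 9·4 = 36, so 36 ∣ n.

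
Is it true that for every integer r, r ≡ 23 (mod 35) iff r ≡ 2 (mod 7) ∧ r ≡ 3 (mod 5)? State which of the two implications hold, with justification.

Both directions hold.

(⟹) Suppose r ≡ 23 (mod 35); write r = 35j + 23. Since 7 ∣ 35, reducing mod 7 gives r ≡ 23 ≡ 2 (mod 7); since 5 ∣ 35, reducing mod 5 gives r ≡ 23 ≡ 3 (mod 5).

(⟸) Conversely, if r ≡ 2 (mod 7) and r ≡ 3 (mod 5), then by the Chinese remainder theorem r ≡ 23 (mod 35). This is exactly r ≡ 23 (mod 35).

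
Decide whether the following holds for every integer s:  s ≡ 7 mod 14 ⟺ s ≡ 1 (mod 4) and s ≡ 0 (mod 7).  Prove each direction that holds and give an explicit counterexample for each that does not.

[⇐] If s ≡ 1 (mod 4) and s ≡ 0 (mod 7), then by the Chinese remainder theorem s ≡ 21 (mod 28). Since 21 ≡ 7 (mod 14) and 14 ∣ 28, we get s ≡ 7 (mod 14).

[⇒] This fails: s = 7 gives 7 ≡ 7 (mod 14) but 7 ≡ 3 (mod 4), so the conjunction on the right does not hold.

(⇒) fails; (⇐) holds.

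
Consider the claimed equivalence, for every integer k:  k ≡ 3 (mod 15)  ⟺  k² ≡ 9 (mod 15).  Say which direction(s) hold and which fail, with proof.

The forward direction holds; the converse fails.

(⟹) Suppose k ≡ 3 (mod 15). Write k = 15j + 3. Then (15j + 3)² = 225j² + 90j + 9 = 15(15j² + 6j) + 9, so k² ≡ 9 (mod 15).

(⟸) This fails: take k = 12. Then 12² = 144 ≡ 9 (mod 15), yet 12 ≡ 12 (mod 15), not 3.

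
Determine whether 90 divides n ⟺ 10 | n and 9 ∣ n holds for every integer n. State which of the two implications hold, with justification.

Converse. Suppose 10 ∣ n and 9 ∣ n. Any common multiple of 10 and 9 is a multiple of their lcm; here gcd(10, 9) = 1, so lcm(10, 9) = 10·9 = 90, so 90 ∣ n.

Forward direction. If 90 ∣ n, write n = 90q. Since 90 = 9·10, n = 10·(9q), so 10 ∣ n; and since 90 = 10·9, n = 9·(10q), so 9 ∣ n.

Both directions hold; the statement is true.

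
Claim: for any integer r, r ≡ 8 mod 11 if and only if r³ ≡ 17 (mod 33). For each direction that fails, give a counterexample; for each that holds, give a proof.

(⇒) fails; (⇐) holds.

[⇐] The residues r modulo 33 with r³ ≡ 17 (mod 33) are exactly {8}, and each is ≡ 8 (mod 11).

[⇒] This fails: take r = 19. Then 19 ≡ 8 (mod 11), but 19³ = 6859 ≡ 28 (mod 33), not 17.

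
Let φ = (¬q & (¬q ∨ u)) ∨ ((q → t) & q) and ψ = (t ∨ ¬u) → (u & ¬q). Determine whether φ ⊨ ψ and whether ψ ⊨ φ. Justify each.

(→) This fails. Under q = F, t = F, u = F, the left side is true but the right side is false.

(←) This fails. Under q = T, t = F, u = T, the left side is false but the right side is true.

Both directions fail.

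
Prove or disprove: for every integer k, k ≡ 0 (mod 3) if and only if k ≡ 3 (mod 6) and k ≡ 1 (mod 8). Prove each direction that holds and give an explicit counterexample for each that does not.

Only the converse holds.

(→) This fails: k = 0 gives 0 ≡ 0 (mod 3) but 0 ≡ 0 (mod 6), so the conjunction on the right does not hold.

(←) Conversely, if k ≡ 3 (mod 6) and k ≡ 1 (mod 8), then by the Chinese remainder theorem k ≡ 9 (mod 24). Since 9 ≡ 0 (mod 3) and 3 ∣ 24, we get k ≡ 0 (mod 3).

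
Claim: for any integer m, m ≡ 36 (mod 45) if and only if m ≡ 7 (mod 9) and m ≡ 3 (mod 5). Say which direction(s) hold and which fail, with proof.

(⇒) fails and (⇐) fails.

Forward direction. This fails: m = 36 gives 36 ≡ 36 (mod 45) but 36 ≡ 0 (mod 9), so the conjunction on the right does not hold.

Converse. This fails: m = 43 satisfies both congruences on the right (43 ≡ 7 mod 9 and 43 ≡ 3 mod 5) yet 43 ≡ 43 (mod 45), not 36.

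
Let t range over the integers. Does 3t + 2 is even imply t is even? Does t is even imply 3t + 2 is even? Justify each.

(→) Suppose 3t + 2 is even. Since 3 is odd, 3t and t have the same parity, so 3t + 2 ≡ t + 2 (mod 2). As 2 is even, 3t + 2 is even exactly when t is even. Thus t is even.

(←) Conversely, suppose t is even; write t = 2j. Then 3t + 2 = 3·(2j) + 2 = 2·3j + 2, which is even.

Equivalent; both directions hold.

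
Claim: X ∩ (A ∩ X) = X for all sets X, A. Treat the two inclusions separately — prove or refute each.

Forward inclusion. Let x ∈ X ∩ (A ∩ X). Then x ∈ X ∩ A, from which x ∈ X.

Reverse inclusion. This inclusion fails. Take X = {1}, A = ∅; then 1 ∈ X but 1 ∉ X ∩ (A ∩ X).

Only the forward inclusion holds.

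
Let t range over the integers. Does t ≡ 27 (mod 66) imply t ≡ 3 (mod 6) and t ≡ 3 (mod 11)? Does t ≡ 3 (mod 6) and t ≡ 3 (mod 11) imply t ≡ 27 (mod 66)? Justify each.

Neither direction holds.

[⇒] This fails: t = 27 gives 27 ≡ 27 (mod 66) but 27 ≡ 5 (mod 11), so the conjunction on the right does not hold.

[⇐] This fails: t = 3 satisfies both congruences on the right (3 ≡ 3 mod 6 and 3 ≡ 3 mod 11) yet 3 ≡ 3 (mod 66), not 27.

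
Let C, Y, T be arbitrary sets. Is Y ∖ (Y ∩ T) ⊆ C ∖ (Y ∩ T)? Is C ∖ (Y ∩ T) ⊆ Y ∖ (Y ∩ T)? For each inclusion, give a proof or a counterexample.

Forward inclusion. This inclusion fails. Take C = ∅, Y = {1}, T = ∅; then 1 ∈ Y ∖ (Y ∩ T) but 1 ∉ C ∖ (Y ∩ T).

Reverse inclusion. This inclusion fails. Take C = {1}, Y = ∅, T = ∅; then 1 ∈ C ∖ (Y ∩ T) but 1 ∉ Y ∖ (Y ∩ T).

(⊆) fails and (⊇) fails.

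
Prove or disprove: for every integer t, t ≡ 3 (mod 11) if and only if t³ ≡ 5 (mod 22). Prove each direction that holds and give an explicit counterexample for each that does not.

Only the converse holds.

[⇒] This fails: take t = 14. Then 14 ≡ 3 (mod 11), but 14³ = 2744 ≡ 16 (mod 22), not 5.

[⇐] Conversely, the residues r modulo 22 with r³ ≡ 5 (mod 22) are exactly {3}, and each is ≡ 3 (mod 11).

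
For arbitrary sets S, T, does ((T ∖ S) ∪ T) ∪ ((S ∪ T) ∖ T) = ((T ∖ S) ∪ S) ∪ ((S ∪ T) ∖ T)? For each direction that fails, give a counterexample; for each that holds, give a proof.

Forward inclusion. Let x ∈ ((T ∖ S) ∪ T) ∪ ((S ∪ T) ∖ T). Then either x ∈ S and x ∉ T; or x ∈ T and x ∉ S; or x ∈ S ∩ T. In each case x ∈ ((T ∖ S) ∪ S) ∪ ((S ∪ T) ∖ T), so ((T ∖ S) ∪ T) ∪ ((S ∪ T) ∖ T) ⊆ ((T ∖ S) ∪ S) ∪ ((S ∪ T) ∖ T).

Reverse inclusion. Let x ∈ ((T ∖ S) ∪ S) ∪ ((S ∪ T) ∖ T). Then either x ∈ S and x ∉ T; or x ∈ T and x ∉ S; or x ∈ S ∩ T. In each case x ∈ ((T ∖ S) ∪ T) ∪ ((S ∪ T) ∖ T), so ((T ∖ S) ∪ S) ∪ ((S ∪ T) ∖ T) ⊆ ((T ∖ S) ∪ T) ∪ ((S ∪ T) ∖ T).

Both inclusions hold; the sets are equal.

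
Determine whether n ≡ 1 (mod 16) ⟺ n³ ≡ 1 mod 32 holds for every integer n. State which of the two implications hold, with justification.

Not equivalent: only (⇐) holds.

(⇒) This fails: take n = 17. Then 17 ≡ 1 (mod 16), but 17³ = 4913 ≡ 17 (mod 32), not 1.

(⇐) Conversely, the residues r modulo 32 with r³ ≡ 1 (mod 32) are exactly {1}, and each is ≡ 1 (mod 16).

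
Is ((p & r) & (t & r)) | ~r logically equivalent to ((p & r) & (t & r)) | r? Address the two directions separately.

[⇒] This fails. Under p = F, t = F, r = F, the left side is true but the right side is false.

[⇐] This fails. Under p = F, t = F, r = T, the left side is false but the right side is true.

Neither implication holds.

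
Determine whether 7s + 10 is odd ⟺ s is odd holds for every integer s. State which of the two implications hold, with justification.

(→) Suppose 7s + 10 is odd. Since 7 is odd, 7s and s have the same parity, so 7s + 10 ≡ s + 10 (mod 2). As 10 is even, 7s + 10 is odd exactly when s is odd. Thus s is odd.

(←) Conversely, suppose s is odd; write s = 2j + 1. Then 7s + 10 = 7·(2j + 1) + 10 = 2·7j + 17, which is odd.

The biconditional holds.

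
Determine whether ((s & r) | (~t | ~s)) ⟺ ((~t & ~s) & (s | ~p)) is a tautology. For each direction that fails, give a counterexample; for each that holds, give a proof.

The forward direction fails; the converse holds.

Converse. Assume the antecedent. If p is true, the antecedent cannot hold. If p is false, the antecedent forces (p = F, r = F, s = F, t = F) or (p = F, r = T, s = F, t = F), and (s & r) | (~t | ~s) holds there. Either way (s & r) | (~t | ~s) holds.

Forward direction. This fails. Under p = T, r = F, s = F, t = F, the left side is true but the right side is false.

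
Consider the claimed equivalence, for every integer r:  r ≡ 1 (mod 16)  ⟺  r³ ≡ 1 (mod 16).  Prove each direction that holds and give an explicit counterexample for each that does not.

Both implications hold.

Converse. Suppose r³ ≡ 1 (mod 16). The only residue r in {0, …, 15} with r³ ≡ 1 (mod 16) is r = 1, so r ≡ 1 (mod 16).

Forward direction. Suppose r ≡ 1 (mod 16). Write r = 16j + 1. Then (16j + 1)³ = 4096j³ + 768j² + 48j + 1 = 16(256j³ + 48j² + 3j) + 1, so r³ ≡ 1 (mod 16).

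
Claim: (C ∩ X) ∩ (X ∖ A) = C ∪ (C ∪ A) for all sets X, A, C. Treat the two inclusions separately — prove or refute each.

Only the forward inclusion holds.

(⊆) Let x ∈ (C ∩ X) ∩ (X ∖ A). Then x ∈ X ∩ C and x ∉ A, from which x ∈ C ∪ (C ∪ A).

(⊇) This inclusion fails. Take X = ∅, A = {1}, C = ∅; then 1 ∈ C ∪ (C ∪ A) but 1 ∉ (C ∩ X) ∩ (X ∖ A).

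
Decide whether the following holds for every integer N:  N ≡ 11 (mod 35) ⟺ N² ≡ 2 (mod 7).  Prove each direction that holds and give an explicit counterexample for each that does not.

(⇒) Suppose N ≡ 11 (mod 35). Then N² ≡ 11² = 121 (mod 35), and since 7 ∣ 35, also N² ≡ 2 (mod 7).

(⇐) This fails: take N = 3. Then 3² = 9 ≡ 2 (mod 7), yet 3 ≡ 3 (mod 35), not 11.

Only the forward implication holds.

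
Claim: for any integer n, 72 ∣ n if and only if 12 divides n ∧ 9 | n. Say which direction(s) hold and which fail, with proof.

(⇒) holds; (⇐) fails.

[⇒] If 72 ∣ n, write n = 72q. Since 72 = 6·12, n = 12·(6q), so 12 ∣ n; and since 72 = 8·9, n = 9·(8q), so 9 ∣ n.

[⇐] This fails: take n = 36. Both 12 ∣ 36 and 9 ∣ 36, yet 36 is not a multiple of 72 (since 36 = 0·72 + 36), so 72 ∤ 36.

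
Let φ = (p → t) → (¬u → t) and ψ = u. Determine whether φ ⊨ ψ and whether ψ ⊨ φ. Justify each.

[⇐] Assume the antecedent. If p is true, (p → t) → (¬u → t) reduces to true regardless of the other variables. If p is false, the antecedent forces (p = F, u = T, t = F) or (p = F, u = T, t = T), and (p → t) → (¬u → t) holds there. Either way (p → t) → (¬u → t) holds.

[⇒] This fails. Under p = T, u = F, t = F, the left side is true but the right side is false.

Only the reverse direction holds.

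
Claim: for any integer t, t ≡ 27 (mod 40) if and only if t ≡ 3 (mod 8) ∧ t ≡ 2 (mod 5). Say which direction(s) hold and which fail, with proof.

Both directions hold; the statement is true.

Forward direction. Suppose t ≡ 27 (mod 40); write t = 40j + 27. Since 8 ∣ 40, reducing mod 8 gives t ≡ 27 ≡ 3 (mod 8); since 5 ∣ 40, reducing mod 5 gives t ≡ 27 ≡ 2 (mod 5).

Converse. If t ≡ 3 (mod 8) and t ≡ 2 (mod 5), then by the Chinese remainder theorem t ≡ 27 (mod 40). This is exactly t ≡ 27 (mod 40).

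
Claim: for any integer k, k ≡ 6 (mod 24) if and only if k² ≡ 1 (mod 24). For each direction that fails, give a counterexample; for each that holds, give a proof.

Both directions fail.

(⇒) This fails: take k = 6. Then 6 ≡ 6 (mod 24), but 6² = 36 ≡ 12 (mod 24), not 1.

(⇐) This fails: take k = 1. Then 1² = 1 ≡ 1 (mod 24), yet 1 ≡ 1 (mod 24), not 6.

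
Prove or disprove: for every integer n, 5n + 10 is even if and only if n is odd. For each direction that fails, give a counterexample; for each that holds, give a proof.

(⟹) This fails: n = 2 gives 5n + 10 = 20, which is even, but 2 is even, not odd.

(⟸) This also fails: n = 5 is odd, but 5n + 10 = 35 is odd, not even.

Neither direction holds.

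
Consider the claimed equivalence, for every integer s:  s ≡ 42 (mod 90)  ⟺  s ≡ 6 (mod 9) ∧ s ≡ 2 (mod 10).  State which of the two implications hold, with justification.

(→) Suppose s ≡ 42 (mod 90); write s = 90j + 42. Since 9 ∣ 90, reducing mod 9 gives s ≡ 42 ≡ 6 (mod 9); since 10 ∣ 90, reducing mod 10 gives s ≡ 42 ≡ 2 (mod 10).

(←) Conversely, if s ≡ 6 (mod 9) and s ≡ 2 (mod 10), then by the Chinese remainder theorem s ≡ 42 (mod 90). This is exactly s ≡ 42 (mod 90).

Both directions hold.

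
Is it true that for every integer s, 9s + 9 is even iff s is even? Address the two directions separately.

(→) This fails: s = 7 gives 9s + 9 = 72, which is even, but 7 is odd, not even.

(←) This also fails: s = 6 is even, but 9s + 9 = 63 is odd, not even.

Both directions fail.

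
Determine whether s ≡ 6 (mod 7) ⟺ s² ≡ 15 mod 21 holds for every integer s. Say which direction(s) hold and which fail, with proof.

(⟹) This fails: take s = 13. Then 13 ≡ 6 (mod 7), but 13² = 169 ≡ 1 (mod 21), not 15.

(⟸) This fails: take s = 15. Then 15² = 225 ≡ 15 (mod 21), yet 15 ≡ 1 (mod 7), not 6.

Neither implication holds.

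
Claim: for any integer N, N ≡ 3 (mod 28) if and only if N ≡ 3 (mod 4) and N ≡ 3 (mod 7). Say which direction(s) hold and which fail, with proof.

(→) Suppose N ≡ 3 (mod 28); write N = 28j + 3. Since 4 ∣ 28, reducing mod 4 gives N ≡ 3 (mod 4); since 7 ∣ 28, reducing mod 7 gives N ≡ 3 (mod 7).

(←) Conversely, if N ≡ 3 (mod 4) and N ≡ 3 (mod 7), then by the Chinese remainder theorem N ≡ 3 (mod 28). This is exactly N ≡ 3 (mod 28).

Both directions hold; the statement is true.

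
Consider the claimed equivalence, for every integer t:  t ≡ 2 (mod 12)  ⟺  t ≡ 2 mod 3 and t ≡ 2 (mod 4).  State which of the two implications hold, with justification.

Both implications hold.

(⟹) Suppose t ≡ 2 (mod 12); write t = 12j + 2. Since 3 ∣ 12, reducing mod 3 gives t ≡ 2 (mod 3); since 4 ∣ 12, reducing mod 4 gives t ≡ 2 (mod 4).

(⟸) Conversely, if t ≡ 2 (mod 3) and t ≡ 2 (mod 4), then by the Chinese remainder theorem t ≡ 2 (mod 12). This is exactly t ≡ 2 (mod 12).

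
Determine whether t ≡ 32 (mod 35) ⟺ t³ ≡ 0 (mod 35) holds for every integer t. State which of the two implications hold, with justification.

(⇒) fails and (⇐) fails.

(⇒) This fails: take t = 32. Then 32 ≡ 32 (mod 35), but 32³ = 32768 ≡ 8 (mod 35), not 0.

(⇐) This fails: take t = 0. Then 0³ = 0 ≡ 0 (mod 35), yet 0 ≡ 0 (mod 35), not 32.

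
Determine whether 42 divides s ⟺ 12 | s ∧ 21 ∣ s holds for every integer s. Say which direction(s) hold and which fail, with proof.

(→) This fails: take s = 42. Certainly 42 ∣ 42, but 12 ∤ 42.

(←) Suppose 12 ∣ s and 21 ∣ s. Any common multiple of 12 and 21 is a multiple of their lcm; here lcm(12, 21) = 12·21/gcd(12, 21) = 252/3 = 84, so 84 ∣ s. Since 42 ∣ 84, it follows that 42 ∣ s.

Only the reverse direction holds.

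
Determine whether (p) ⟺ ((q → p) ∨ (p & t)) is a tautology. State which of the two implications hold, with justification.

[⇐] This fails. Under t = F, q = F, p = F, the left side is false but the right side is true.

[⇒] Assume the antecedent. If t is true, the antecedent forces (t = T, q = F, p = T) or (t = T, q = T, p = T), and (q → p) ∨ (p & t) holds there. If t is false, the antecedent forces (t = F, q = F, p = T) or (t = F, q = T, p = T), and (q → p) ∨ (p & t) holds there. Either way (q → p) ∨ (p & t) holds.

Only the forward direction holds.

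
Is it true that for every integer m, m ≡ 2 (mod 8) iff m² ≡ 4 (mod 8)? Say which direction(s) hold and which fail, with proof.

(→) Suppose m ≡ 2 (mod 8). Write m = 8j + 2. Then (8j + 2)² = 64j² + 32j + 4 = 8(8j² + 4j) + 4, so m² ≡ 4 (mod 8).

(←) This fails: take m = 6. Then 6² = 36 ≡ 4 (mod 8), yet 6 ≡ 6 (mod 8), not 2.

Not equivalent: only (⇒) holds.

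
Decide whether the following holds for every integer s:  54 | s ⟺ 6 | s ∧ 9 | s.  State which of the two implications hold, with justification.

The forward direction holds; the converse fails.

(⇒) If 54 ∣ s, write s = 54q. Since 54 = 9·6, s = 6·(9q), so 6 ∣ s; and since 54 = 6·9, s = 9·(6q), so 9 ∣ s.

(⇐) This fails: take s = 18. Both 6 ∣ 18 and 9 ∣ 18, yet 18 is not a multiple of 54 (since 18 = 0·54 + 18), so 54 ∤ 18.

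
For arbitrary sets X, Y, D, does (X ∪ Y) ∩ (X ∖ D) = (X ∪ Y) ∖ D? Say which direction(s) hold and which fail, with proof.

Forward inclusion. Let x ∈ (X ∪ Y) ∩ (X ∖ D). Then either x ∈ X and x ∉ Y, D; or x ∈ X ∩ Y and x ∉ D. In each case x ∈ (X ∪ Y) ∖ D, so (X ∪ Y) ∩ (X ∖ D) ⊆ (X ∪ Y) ∖ D.

Reverse inclusion. This inclusion fails. Take X = ∅, Y = {1}, D = ∅; then 1 ∈ (X ∪ Y) ∖ D but 1 ∉ (X ∪ Y) ∩ (X ∖ D).

Only the forward inclusion holds.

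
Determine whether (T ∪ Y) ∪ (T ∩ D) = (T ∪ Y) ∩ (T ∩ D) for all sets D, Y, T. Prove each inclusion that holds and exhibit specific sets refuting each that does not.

The sets are not equal: only the reverse inclusion holds.

(⊇) Let x ∈ (T ∪ Y) ∩ (T ∩ D). Then either x ∈ D ∩ T and x ∉ Y; or x ∈ D ∩ Y ∩ T. In each case x ∈ (T ∪ Y) ∪ (T ∩ D), so (T ∪ Y) ∩ (T ∩ D) ⊆ (T ∪ Y) ∪ (T ∩ D).

(⊆) This inclusion fails. Take D = ∅, Y = {1}, T = ∅; then 1 ∈ (T ∪ Y) ∪ (T ∩ D) but 1 ∉ (T ∪ Y) ∩ (T ∩ D).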